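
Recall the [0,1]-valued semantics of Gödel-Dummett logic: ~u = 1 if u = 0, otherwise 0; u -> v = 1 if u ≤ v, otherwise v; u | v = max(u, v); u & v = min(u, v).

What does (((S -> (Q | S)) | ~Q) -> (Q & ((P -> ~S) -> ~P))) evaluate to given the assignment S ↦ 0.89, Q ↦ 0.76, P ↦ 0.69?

(Q | S) = max(0.76, 0.89) = 0.89
(S -> (Q | S)): 0.89 ≤ 0.89, so result = 1
~Q: Gödel ¬ of 0.76 = 0 (operand ≠ 0)
((S -> (Q | S)) | ~Q) = max(1, 0) = 1
~S: Gödel ¬ of 0.89 = 0 (operand ≠ 0)
(P -> ~S): 0.69 > 0, so result = 0
~P: Gödel ¬ of 0.69 = 0 (operand ≠ 0)
((P -> ~S) -> ~P): 0 ≤ 0, so result = 1
(Q & ((P -> ~S) -> ~P)) = min(0.76, 1) = 0.76
(((S -> (Q | S)) | ~Q) -> (Q & ((P -> ~S) -> ~P))): 1 > 0.76, so result = 0.76

0.76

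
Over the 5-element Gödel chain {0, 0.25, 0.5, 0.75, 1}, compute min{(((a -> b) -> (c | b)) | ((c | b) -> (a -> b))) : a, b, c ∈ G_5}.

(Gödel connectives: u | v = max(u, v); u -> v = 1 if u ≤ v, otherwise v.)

Every assignment gives 1. For instance at a = 0, b = 0, c = 0:
  (a -> b): 0 ≤ 0, so result = 1
  (c | b) = max(0, 0) = 0
  ((a -> b) -> (c | b)): 1 > 0, so result = 0
  (c | b) = max(0, 0) = 0
  (a -> b): 0 ≤ 0, so result = 1
  ((c | b) -> (a -> b)): 0 ≤ 1, so result = 1
  (((a -> b) -> (c | b)) | ((c | b) -> (a -> b))) = max(0, 1) = 1
All 125 assignments give value 1 — the formula is a G_5-tautology.

1.00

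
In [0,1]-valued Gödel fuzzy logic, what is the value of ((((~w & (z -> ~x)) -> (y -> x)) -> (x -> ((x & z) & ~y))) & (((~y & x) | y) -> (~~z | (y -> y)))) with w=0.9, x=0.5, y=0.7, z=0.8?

~w: Gödel ¬ of 0.9 = 0 (operand ≠ 0)
~x: Gödel ¬ of 0.5 = 0 (operand ≠ 0)
(z -> ~x): 0.8 > 0, so result = 0
(~w & (z -> ~x)) = min(0, 0) = 0
(y -> x): 0.7 > 0.5, so result = 0.5
((~w & (z -> ~x)) -> (y -> x)): 0 ≤ 0.5, so result = 1
(x & z) = min(0.5, 0.8) = 0.5
~y: Gödel ¬ of 0.7 = 0 (operand ≠ 0)
((x & z) & ~y) = min(0.5, 0) = 0
(x -> ((x & z) & ~y)): 0.5 > 0, so result = 0
(((~w & (z -> ~x)) -> (y -> x)) -> (x -> ((x & z) & ~y))): 1 > 0, so result = 0
~y: Gödel ¬ of 0.7 = 0 (operand ≠ 0)
(~y & x) = min(0, 0.5) = 0
((~y & x) | y) = max(0, 0.7) = 0.7
~z: Gödel ¬ of 0.8 = 0 (operand ≠ 0)
~~z: Gödel ¬ of 0 = 1 (operand is 0)
(y -> y): 0.7 ≤ 0.7, so result = 1
(~~z | (y -> y)) = max(1, 1) = 1
(((~y & x) | y) -> (~~z | (y -> y))): 0.7 ≤ 1, so result = 1
((((~w & (z -> ~x)) -> (y -> x)) -> (x -> ((x & z) & ~y))) & (((~y & x) | y) -> (~~z | (y -> y)))) = min(0, 1) = 0

0.00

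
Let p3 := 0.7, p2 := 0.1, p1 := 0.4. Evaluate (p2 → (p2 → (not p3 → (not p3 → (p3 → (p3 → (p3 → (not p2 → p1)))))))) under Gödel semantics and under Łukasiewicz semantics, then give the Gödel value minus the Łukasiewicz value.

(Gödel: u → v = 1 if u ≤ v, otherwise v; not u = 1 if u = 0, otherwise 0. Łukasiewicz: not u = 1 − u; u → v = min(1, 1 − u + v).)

0.00

Gödel evaluation:
  not p3: Gödel ¬ of 0.7 = 0 (operand ≠ 0)
  not p3: Gödel ¬ of 0.7 = 0 (operand ≠ 0)
  not p2: Gödel ¬ of 0.1 = 0 (operand ≠ 0)
  (not p2 → p1): 0 ≤ 0.4, so result = 1
  (p3 → (not p2 → p1)): 0.7 ≤ 1, so result = 1
  (p3 → (p3 → (not p2 → p1))): 0.7 ≤ 1, so result = 1
  (p3 → (p3 → (p3 → (not p2 → p1)))): 0.7 ≤ 1, so result = 1
  (not p3 → (p3 → (p3 → (p3 → (not p2 → p1))))): 0 ≤ 1, so result = 1
  (not p3 → (not p3 → (p3 → (p3 → (p3 → (not p2 → p1)))))): 0 ≤ 1, so result = 1
  (p2 → (not p3 → (not p3 → (p3 → (p3 → (p3 → (not p2 → p1))))))): 0.1 ≤ 1, so result = 1
  (p2 → (p2 → (not p3 → (not p3 → (p3 → (p3 → (p3 → (not p2 → p1)))))))): 0.1 ≤ 1, so result = 1
  Gödel value = 1
Łukasiewicz evaluation:
  not p3: Łukasiewicz ¬ gives 1 − 0.7 = 0.3
  not p3: Łukasiewicz ¬ gives 1 − 0.7 = 0.3
  not p2: Łukasiewicz ¬ gives 1 − 0.1 = 0.9
  (not p2 → p1): min(1, 1 − 0.9 + 0.4) = 0.5
  (p3 → (not p2 → p1)): min(1, 1 − 0.7 + 0.5) = 0.8
  (p3 → (p3 → (not p2 → p1))): min(1, 1 − 0.7 + 0.8) = 1
  (p3 → (p3 → (p3 → (not p2 → p1)))): min(1, 1 − 0.7 + 1) = 1
  (not p3 → (p3 → (p3 → (p3 → (not p2 → p1))))): min(1, 1 − 0.3 + 1) = 1
  (not p3 → (not p3 → (p3 → (p3 → (p3 → (not p2 → p1)))))): min(1, 1 − 0.3 + 1) = 1
  (p2 → (not p3 → (not p3 → (p3 → (p3 → (p3 → (not p2 → p1))))))): min(1, 1 − 0.1 + 1) = 1
  (p2 → (p2 → (not p3 → (not p3 → (p3 → (p3 → (p3 → (not p2 → p1)))))))): min(1, 1 − 0.1 + 1) = 1
  Łukasiewicz value = 1
Difference: 1 − 1 = 0.00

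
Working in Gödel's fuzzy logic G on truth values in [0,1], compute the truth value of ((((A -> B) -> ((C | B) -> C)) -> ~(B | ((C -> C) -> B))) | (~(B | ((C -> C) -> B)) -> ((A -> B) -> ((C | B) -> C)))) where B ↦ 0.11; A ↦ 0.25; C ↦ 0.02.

(A -> B): 0.25 > 0.11, so result = 0.11
(C | B) = max(0.02, 0.11) = 0.11
((C | B) -> C): 0.11 > 0.02, so result = 0.02
((A -> B) -> ((C | B) -> C)): 0.11 > 0.02, so result = 0.02
(C -> C): 0.02 ≤ 0.02, so result = 1
((C -> C) -> B): 1 > 0.11, so result = 0.11
(B | ((C -> C) -> B)) = max(0.11, 0.11) = 0.11
~(B | ((C -> C) -> B)): Gödel ¬ of 0.11 = 0 (operand ≠ 0)
(((A -> B) -> ((C | B) -> C)) -> ~(B | ((C -> C) -> B))): 0.02 > 0, so result = 0
(C -> C): 0.02 ≤ 0.02, so result = 1
((C -> C) -> B): 1 > 0.11, so result = 0.11
(B | ((C -> C) -> B)) = max(0.11, 0.11) = 0.11
~(B | ((C -> C) -> B)): Gödel ¬ of 0.11 = 0 (operand ≠ 0)
(A -> B): 0.25 > 0.11, so result = 0.11
(C | B) = max(0.02, 0.11) = 0.11
((C | B) -> C): 0.11 > 0.02, so result = 0.02
((A -> B) -> ((C | B) -> C)): 0.11 > 0.02, so result = 0.02
(~(B | ((C -> C) -> B)) -> ((A -> B) -> ((C | B) -> C))): 0 ≤ 0.02, so result = 1
((((A -> B) -> ((C | B) -> C)) -> ~(B | ((C -> C) -> B))) | (~(B | ((C -> C) -> B)) -> ((A -> B) -> ((C | B) -> C)))) = max(0, 1) = 1

1.00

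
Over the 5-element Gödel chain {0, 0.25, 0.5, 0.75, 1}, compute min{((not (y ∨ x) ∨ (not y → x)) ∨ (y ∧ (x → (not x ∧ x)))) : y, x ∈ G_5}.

0.25

The minimum is attained at y = 0, x = 0.25:
  (y ∨ x) = max(0, 0.25) = 0.25
  not (y ∨ x): Gödel ¬ of 0.25 = 0 (operand ≠ 0)
  not y: Gödel ¬ of 0 = 1 (operand is 0)
  (not y → x): 1 > 0.25, so result = 0.25
  (not (y ∨ x) ∨ (not y → x)) = max(0, 0.25) = 0.25
  not x: Gödel ¬ of 0.25 = 0 (operand ≠ 0)
  (not x ∧ x) = min(0, 0.25) = 0
  (x → (not x ∧ x)): 0.25 > 0, so result = 0
  (y ∧ (x → (not x ∧ x))) = min(0, 0) = 0
  ((not (y ∨ x) ∨ (not y → x)) ∨ (y ∧ (x → (not x ∧ x)))) = max(0.25, 0) = 0.25
Checking all 25 assignments confirms none give a value below 0.25.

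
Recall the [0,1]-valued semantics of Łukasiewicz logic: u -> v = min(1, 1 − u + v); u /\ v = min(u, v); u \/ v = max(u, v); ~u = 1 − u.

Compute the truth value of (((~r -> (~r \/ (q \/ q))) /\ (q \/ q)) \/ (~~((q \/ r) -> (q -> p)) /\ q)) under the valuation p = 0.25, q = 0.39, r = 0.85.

~r: Łukasiewicz ¬ gives 1 − 0.85 = 0.15
~r: Łukasiewicz ¬ gives 1 − 0.85 = 0.15
(q \/ q) = max(0.39, 0.39) = 0.39
(~r \/ (q \/ q)) = max(0.15, 0.39) = 0.39
(~r -> (~r \/ (q \/ q))): min(1, 1 − 0.15 + 0.39) = 1
(q \/ q) = max(0.39, 0.39) = 0.39
((~r -> (~r \/ (q \/ q))) /\ (q \/ q)) = min(1, 0.39) = 0.39
(q \/ r) = max(0.39, 0.85) = 0.85
(q -> p): min(1, 1 − 0.39 + 0.25) = 0.86
((q \/ r) -> (q -> p)): min(1, 1 − 0.85 + 0.86) = 1
~((q \/ r) -> (q -> p)): Łukasiewicz ¬ gives 1 − 1 = 0
~~((q \/ r) -> (q -> p)): Łukasiewicz ¬ gives 1 − 0 = 1
(~~((q \/ r) -> (q -> p)) /\ q) = min(1, 0.39) = 0.39
(((~r -> (~r \/ (q \/ q))) /\ (q \/ q)) \/ (~~((q \/ r) -> (q -> p)) /\ q)) = max(0.39, 0.39) = 0.39

0.39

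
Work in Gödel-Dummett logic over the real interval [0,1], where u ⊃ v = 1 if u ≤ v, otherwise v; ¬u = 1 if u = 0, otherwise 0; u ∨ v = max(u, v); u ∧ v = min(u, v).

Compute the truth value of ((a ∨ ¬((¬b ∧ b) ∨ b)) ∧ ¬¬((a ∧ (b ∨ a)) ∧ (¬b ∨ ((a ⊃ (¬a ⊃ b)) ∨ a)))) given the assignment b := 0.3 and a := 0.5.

0.50

¬b: Gödel ¬ of 0.3 = 0 (operand ≠ 0)
(¬b ∧ b) = min(0, 0.3) = 0
((¬b ∧ b) ∨ b) = max(0, 0.3) = 0.3
¬((¬b ∧ b) ∨ b): Gödel ¬ of 0.3 = 0 (operand ≠ 0)
(a ∨ ¬((¬b ∧ b) ∨ b)) = max(0.5, 0) = 0.5
(b ∨ a) = max(0.3, 0.5) = 0.5
(a ∧ (b ∨ a)) = min(0.5, 0.5) = 0.5
¬b: Gödel ¬ of 0.3 = 0 (operand ≠ 0)
¬a: Gödel ¬ of 0.5 = 0 (operand ≠ 0)
(¬a ⊃ b): 0 ≤ 0.3, so result = 1
(a ⊃ (¬a ⊃ b)): 0.5 ≤ 1, so result = 1
((a ⊃ (¬a ⊃ b)) ∨ a) = max(1, 0.5) = 1
(¬b ∨ ((a ⊃ (¬a ⊃ b)) ∨ a)) = max(0, 1) = 1
((a ∧ (b ∨ a)) ∧ (¬b ∨ ((a ⊃ (¬a ⊃ b)) ∨ a))) = min(0.5, 1) = 0.5
¬((a ∧ (b ∨ a)) ∧ (¬b ∨ ((a ⊃ (¬a ⊃ b)) ∨ a))): Gödel ¬ of 0.5 = 0 (operand ≠ 0)
¬¬((a ∧ (b ∨ a)) ∧ (¬b ∨ ((a ⊃ (¬a ⊃ b)) ∨ a))): Gödel ¬ of 0 = 1 (operand is 0)
((a ∨ ¬((¬b ∧ b) ∨ b)) ∧ ¬¬((a ∧ (b ∨ a)) ∧ (¬b ∨ ((a ⊃ (¬a ⊃ b)) ∨ a)))) = min(0.5, 1) = 0.5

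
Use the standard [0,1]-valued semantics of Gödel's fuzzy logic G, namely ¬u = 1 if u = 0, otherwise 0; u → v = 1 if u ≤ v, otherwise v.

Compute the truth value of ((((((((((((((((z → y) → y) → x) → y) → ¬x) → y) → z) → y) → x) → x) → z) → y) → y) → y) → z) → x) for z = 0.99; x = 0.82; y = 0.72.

(z → y): 0.99 > 0.72, so result = 0.72
((z → y) → y): 0.72 ≤ 0.72, so result = 1
(((z → y) → y) → x): 1 > 0.82, so result = 0.82
((((z → y) → y) → x) → y): 0.82 > 0.72, so result = 0.72
¬x: Gödel ¬ of 0.82 = 0 (operand ≠ 0)
(((((z → y) → y) → x) → y) → ¬x): 0.72 > 0, so result = 0
((((((z → y) → y) → x) → y) → ¬x) → y): 0 ≤ 0.72, so result = 1
(((((((z → y) → y) → x) → y) → ¬x) → y) → z): 1 > 0.99, so result = 0.99
((((((((z → y) → y) → x) → y) → ¬x) → y) → z) → y): 0.99 > 0.72, so result = 0.72
(((((((((z → y) → y) → x) → y) → ¬x) → y) → z) → y) → x): 0.72 ≤ 0.82, so result = 1
((((((((((z → y) → y) → x) → y) → ¬x) → y) → z) → y) → x) → x): 1 > 0.82, so result = 0.82
(((((((((((z → y) → y) → x) → y) → ¬x) → y) → z) → y) → x) → x) → z): 0.82 ≤ 0.99, so result = 1
((((((((((((z → y) → y) → x) → y) → ¬x) → y) → z) → y) → x) → x) → z) → y): 1 > 0.72, so result = 0.72
(((((((((((((z → y) → y) → x) → y) → ¬x) → y) → z) → y) → x) → x) → z) → y) → y): 0.72 ≤ 0.72, so result = 1
((((((((((((((z → y) → y) → x) → y) → ¬x) → y) → z) → y) → x) → x) → z) → y) → y) → y): 1 > 0.72, so result = 0.72
(((((((((((((((z → y) → y) → x) → y) → ¬x) → y) → z) → y) → x) → x) → z) → y) → y) → y) → z): 0.72 ≤ 0.99, so result = 1
((((((((((((((((z → y) → y) → x) → y) → ¬x) → y) → z) → y) → x) → x) → z) → y) → y) → y) → z) → x): 1 > 0.82, so result = 0.82

0.82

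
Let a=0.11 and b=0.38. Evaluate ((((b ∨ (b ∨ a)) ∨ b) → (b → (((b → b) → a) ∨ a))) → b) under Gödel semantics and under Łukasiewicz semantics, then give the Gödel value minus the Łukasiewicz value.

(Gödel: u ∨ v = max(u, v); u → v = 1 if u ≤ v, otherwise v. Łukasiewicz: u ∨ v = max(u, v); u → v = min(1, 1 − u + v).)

0.62

Gödel evaluation:
  (b ∨ a) = max(0.38, 0.11) = 0.38
  (b ∨ (b ∨ a)) = max(0.38, 0.38) = 0.38
  ((b ∨ (b ∨ a)) ∨ b) = max(0.38, 0.38) = 0.38
  (b → b): 0.38 ≤ 0.38, so result = 1
  ((b → b) → a): 1 > 0.11, so result = 0.11
  (((b → b) → a) ∨ a) = max(0.11, 0.11) = 0.11
  (b → (((b → b) → a) ∨ a)): 0.38 > 0.11, so result = 0.11
  (((b ∨ (b ∨ a)) ∨ b) → (b → (((b → b) → a) ∨ a))): 0.38 > 0.11, so result = 0.11
  ((((b ∨ (b ∨ a)) ∨ b) → (b → (((b → b) → a) ∨ a))) → b): 0.11 ≤ 0.38, so result = 1
  Gödel value = 1
Łukasiewicz evaluation:
  (b ∨ a) = max(0.38, 0.11) = 0.38
  (b ∨ (b ∨ a)) = max(0.38, 0.38) = 0.38
  ((b ∨ (b ∨ a)) ∨ b) = max(0.38, 0.38) = 0.38
  (b → b): min(1, 1 − 0.38 + 0.38) = 1
  ((b → b) → a): min(1, 1 − 1 + 0.11) = 0.11
  (((b → b) → a) ∨ a) = max(0.11, 0.11) = 0.11
  (b → (((b → b) → a) ∨ a)): min(1, 1 − 0.38 + 0.11) = 0.73
  (((b ∨ (b ∨ a)) ∨ b) → (b → (((b → b) → a) ∨ a))): min(1, 1 − 0.38 + 0.73) = 1
  ((((b ∨ (b ∨ a)) ∨ b) → (b → (((b → b) → a) ∨ a))) → b): min(1, 1 − 1 + 0.38) = 0.38
  Łukasiewicz value = 0.38
Difference: 1 − 0.38 = 0.62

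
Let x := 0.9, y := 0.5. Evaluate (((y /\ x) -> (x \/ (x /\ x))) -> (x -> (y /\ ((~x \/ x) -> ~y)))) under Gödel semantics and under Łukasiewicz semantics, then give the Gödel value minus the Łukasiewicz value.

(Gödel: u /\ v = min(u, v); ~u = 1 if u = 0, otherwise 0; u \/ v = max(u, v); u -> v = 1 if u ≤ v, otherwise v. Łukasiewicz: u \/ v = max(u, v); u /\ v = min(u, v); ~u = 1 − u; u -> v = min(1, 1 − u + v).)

Gödel evaluation:
  (y /\ x) = min(0.5, 0.9) = 0.5
  (x /\ x) = min(0.9, 0.9) = 0.9
  (x \/ (x /\ x)) = max(0.9, 0.9) = 0.9
  ((y /\ x) -> (x \/ (x /\ x))): 0.5 ≤ 0.9, so result = 1
  ~x: Gödel ¬ of 0.9 = 0 (operand ≠ 0)
  (~x \/ x) = max(0, 0.9) = 0.9
  ~y: Gödel ¬ of 0.5 = 0 (operand ≠ 0)
  ((~x \/ x) -> ~y): 0.9 > 0, so result = 0
  (y /\ ((~x \/ x) -> ~y)) = min(0.5, 0) = 0
  (x -> (y /\ ((~x \/ x) -> ~y))): 0.9 > 0, so result = 0
  (((y /\ x) -> (x \/ (x /\ x))) -> (x -> (y /\ ((~x \/ x) -> ~y)))): 1 > 0, so result = 0
  Gödel value = 0
Łukasiewicz evaluation:
  (y /\ x) = min(0.5, 0.9) = 0.5
  (x /\ x) = min(0.9, 0.9) = 0.9
  (x \/ (x /\ x)) = max(0.9, 0.9) = 0.9
  ((y /\ x) -> (x \/ (x /\ x))): min(1, 1 − 0.5 + 0.9) = 1
  ~x: Łukasiewicz ¬ gives 1 − 0.9 = 0.1
  (~x \/ x) = max(0.1, 0.9) = 0.9
  ~y: Łukasiewicz ¬ gives 1 − 0.5 = 0.5
  ((~x \/ x) -> ~y): min(1, 1 − 0.9 + 0.5) = 0.6
  (y /\ ((~x \/ x) -> ~y)) = min(0.5, 0.6) = 0.5
  (x -> (y /\ ((~x \/ x) -> ~y))): min(1, 1 − 0.9 + 0.5) = 0.6
  (((y /\ x) -> (x \/ (x /\ x))) -> (x -> (y /\ ((~x \/ x) -> ~y)))): min(1, 1 − 1 + 0.6) = 0.6
  Łukasiewicz value = 0.6
Difference: 0 − 0.6 = -0.60

-0.60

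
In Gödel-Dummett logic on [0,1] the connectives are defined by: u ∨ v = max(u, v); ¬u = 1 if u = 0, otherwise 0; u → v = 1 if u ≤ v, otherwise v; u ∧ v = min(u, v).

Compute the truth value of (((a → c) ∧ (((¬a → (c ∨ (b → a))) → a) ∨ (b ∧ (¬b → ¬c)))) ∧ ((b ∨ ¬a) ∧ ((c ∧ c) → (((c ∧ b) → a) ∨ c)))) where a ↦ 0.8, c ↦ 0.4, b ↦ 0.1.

(a → c): 0.8 > 0.4, so result = 0.4
¬a: Gödel ¬ of 0.8 = 0 (operand ≠ 0)
(b → a): 0.1 ≤ 0.8, so result = 1
(c ∨ (b → a)) = max(0.4, 1) = 1
(¬a → (c ∨ (b → a))): 0 ≤ 1, so result = 1
((¬a → (c ∨ (b → a))) → a): 1 > 0.8, so result = 0.8
¬b: Gödel ¬ of 0.1 = 0 (operand ≠ 0)
¬c: Gödel ¬ of 0.4 = 0 (operand ≠ 0)
(¬b → ¬c): 0 ≤ 0, so result = 1
(b ∧ (¬b → ¬c)) = min(0.1, 1) = 0.1
(((¬a → (c ∨ (b → a))) → a) ∨ (b ∧ (¬b → ¬c))) = max(0.8, 0.1) = 0.8
((a → c) ∧ (((¬a → (c ∨ (b → a))) → a) ∨ (b ∧ (¬b → ¬c)))) = min(0.4, 0.8) = 0.4
¬a: Gödel ¬ of 0.8 = 0 (operand ≠ 0)
(b ∨ ¬a) = max(0.1, 0) = 0.1
(c ∧ c) = min(0.4, 0.4) = 0.4
(c ∧ b) = min(0.4, 0.1) = 0.1
((c ∧ b) → a): 0.1 ≤ 0.8, so result = 1
(((c ∧ b) → a) ∨ c) = max(1, 0.4) = 1
((c ∧ c) → (((c ∧ b) → a) ∨ c)): 0.4 ≤ 1, so result = 1
((b ∨ ¬a) ∧ ((c ∧ c) → (((c ∧ b) → a) ∨ c))) = min(0.1, 1) = 0.1
(((a → c) ∧ (((¬a → (c ∨ (b → a))) → a) ∨ (b ∧ (¬b → ¬c)))) ∧ ((b ∨ ¬a) ∧ ((c ∧ c) → (((c ∧ b) → a) ∨ c)))) = min(0.4, 0.1) = 0.1

0.10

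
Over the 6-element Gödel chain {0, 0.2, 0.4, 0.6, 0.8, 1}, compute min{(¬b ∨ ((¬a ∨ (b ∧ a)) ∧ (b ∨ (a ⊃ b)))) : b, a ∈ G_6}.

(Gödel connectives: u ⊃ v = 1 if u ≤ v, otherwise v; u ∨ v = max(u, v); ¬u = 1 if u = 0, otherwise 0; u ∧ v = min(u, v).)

0.20

The minimum is attained at b = 0.2, a = 0.2:
  ¬b: Gödel ¬ of 0.2 = 0 (operand ≠ 0)
  ¬a: Gödel ¬ of 0.2 = 0 (operand ≠ 0)
  (b ∧ a) = min(0.2, 0.2) = 0.2
  (¬a ∨ (b ∧ a)) = max(0, 0.2) = 0.2
  (a ⊃ b): 0.2 ≤ 0.2, so result = 1
  (b ∨ (a ⊃ b)) = max(0.2, 1) = 1
  ((¬a ∨ (b ∧ a)) ∧ (b ∨ (a ⊃ b))) = min(0.2, 1) = 0.2
  (¬b ∨ ((¬a ∨ (b ∧ a)) ∧ (b ∨ (a ⊃ b)))) = max(0, 0.2) = 0.2
Checking all 36 assignments confirms none give a value below 0.20.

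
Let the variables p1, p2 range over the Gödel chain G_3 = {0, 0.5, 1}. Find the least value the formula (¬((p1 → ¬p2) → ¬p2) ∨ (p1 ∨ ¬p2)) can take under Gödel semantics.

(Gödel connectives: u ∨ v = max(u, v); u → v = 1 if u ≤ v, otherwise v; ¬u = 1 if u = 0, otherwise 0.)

0.50

The minimum is attained at p1 = 0.5, p2 = 0.5:
  ¬p2: Gödel ¬ of 0.5 = 0 (operand ≠ 0)
  (p1 → ¬p2): 0.5 > 0, so result = 0
  ¬p2: Gödel ¬ of 0.5 = 0 (operand ≠ 0)
  ((p1 → ¬p2) → ¬p2): 0 ≤ 0, so result = 1
  ¬((p1 → ¬p2) → ¬p2): Gödel ¬ of 1 = 0 (operand ≠ 0)
  ¬p2: Gödel ¬ of 0.5 = 0 (operand ≠ 0)
  (p1 ∨ ¬p2) = max(0.5, 0) = 0.5
  (¬((p1 → ¬p2) → ¬p2) ∨ (p1 ∨ ¬p2)) = max(0, 0.5) = 0.5
Checking all 9 assignments confirms none give a value below 0.50.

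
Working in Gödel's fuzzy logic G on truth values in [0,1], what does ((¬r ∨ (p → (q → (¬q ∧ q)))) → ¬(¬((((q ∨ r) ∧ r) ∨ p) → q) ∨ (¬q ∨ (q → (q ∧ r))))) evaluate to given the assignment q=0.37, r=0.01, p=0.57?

¬r: Gödel ¬ of 0.01 = 0 (operand ≠ 0)
¬q: Gödel ¬ of 0.37 = 0 (operand ≠ 0)
(¬q ∧ q) = min(0, 0.37) = 0
(q → (¬q ∧ q)): 0.37 > 0, so result = 0
(p → (q → (¬q ∧ q))): 0.57 > 0, so result = 0
(¬r ∨ (p → (q → (¬q ∧ q)))) = max(0, 0) = 0
(q ∨ r) = max(0.37, 0.01) = 0.37
((q ∨ r) ∧ r) = min(0.37, 0.01) = 0.01
(((q ∨ r) ∧ r) ∨ p) = max(0.01, 0.57) = 0.57
((((q ∨ r) ∧ r) ∨ p) → q): 0.57 > 0.37, so result = 0.37
¬((((q ∨ r) ∧ r) ∨ p) → q): Gödel ¬ of 0.37 = 0 (operand ≠ 0)
¬q: Gödel ¬ of 0.37 = 0 (operand ≠ 0)
(q ∧ r) = min(0.37, 0.01) = 0.01
(q → (q ∧ r)): 0.37 > 0.01, so result = 0.01
(¬q ∨ (q → (q ∧ r))) = max(0, 0.01) = 0.01
(¬((((q ∨ r) ∧ r) ∨ p) → q) ∨ (¬q ∨ (q → (q ∧ r)))) = max(0, 0.01) = 0.01
¬(¬((((q ∨ r) ∧ r) ∨ p) → q) ∨ (¬q ∨ (q → (q ∧ r)))): Gödel ¬ of 0.01 = 0 (operand ≠ 0)
((¬r ∨ (p → (q → (¬q ∧ q)))) → ¬(¬((((q ∨ r) ∧ r) ∨ p) → q) ∨ (¬q ∨ (q → (q ∧ r))))): 0 ≤ 0, so result = 1

1.00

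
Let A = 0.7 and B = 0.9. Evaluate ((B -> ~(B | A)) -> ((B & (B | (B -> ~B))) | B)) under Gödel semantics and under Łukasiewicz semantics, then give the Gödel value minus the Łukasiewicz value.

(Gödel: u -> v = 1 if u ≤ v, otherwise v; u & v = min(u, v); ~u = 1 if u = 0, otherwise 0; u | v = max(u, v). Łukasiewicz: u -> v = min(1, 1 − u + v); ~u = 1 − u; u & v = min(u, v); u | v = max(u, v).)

Gödel evaluation:
  (B | A) = max(0.9, 0.7) = 0.9
  ~(B | A): Gödel ¬ of 0.9 = 0 (operand ≠ 0)
  (B -> ~(B | A)): 0.9 > 0, so result = 0
  ~B: Gödel ¬ of 0.9 = 0 (operand ≠ 0)
  (B -> ~B): 0.9 > 0, so result = 0
  (B | (B -> ~B)) = max(0.9, 0) = 0.9
  (B & (B | (B -> ~B))) = min(0.9, 0.9) = 0.9
  ((B & (B | (B -> ~B))) | B) = max(0.9, 0.9) = 0.9
  ((B -> ~(B | A)) -> ((B & (B | (B -> ~B))) | B)): 0 ≤ 0.9, so result = 1
  Gödel value = 1
Łukasiewicz evaluation:
  (B | A) = max(0.9, 0.7) = 0.9
  ~(B | A): Łukasiewicz ¬ gives 1 − 0.9 = 0.1
  (B -> ~(B | A)): min(1, 1 − 0.9 + 0.1) = 0.2
  ~B: Łukasiewicz ¬ gives 1 − 0.9 = 0.1
  (B -> ~B): min(1, 1 − 0.9 + 0.1) = 0.2
  (B | (B -> ~B)) = max(0.9, 0.2) = 0.9
  (B & (B | (B -> ~B))) = min(0.9, 0.9) = 0.9
  ((B & (B | (B -> ~B))) | B) = max(0.9, 0.9) = 0.9
  ((B -> ~(B | A)) -> ((B & (B | (B -> ~B))) | B)): min(1, 1 − 0.2 + 0.9) = 1
  Łukasiewicz value = 1
Difference: 1 − 1 = 0.00

0.00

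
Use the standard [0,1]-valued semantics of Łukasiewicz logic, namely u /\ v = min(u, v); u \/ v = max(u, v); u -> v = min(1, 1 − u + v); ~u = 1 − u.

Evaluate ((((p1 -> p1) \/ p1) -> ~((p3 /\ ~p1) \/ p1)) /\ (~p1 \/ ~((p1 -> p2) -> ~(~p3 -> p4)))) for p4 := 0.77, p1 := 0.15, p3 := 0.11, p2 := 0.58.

(p1 -> p1): min(1, 1 − 0.15 + 0.15) = 1
((p1 -> p1) \/ p1) = max(1, 0.15) = 1
~p1: Łukasiewicz ¬ gives 1 − 0.15 = 0.85
(p3 /\ ~p1) = min(0.11, 0.85) = 0.11
((p3 /\ ~p1) \/ p1) = max(0.11, 0.15) = 0.15
~((p3 /\ ~p1) \/ p1): Łukasiewicz ¬ gives 1 − 0.15 = 0.85
(((p1 -> p1) \/ p1) -> ~((p3 /\ ~p1) \/ p1)): min(1, 1 − 1 + 0.85) = 0.85
~p1: Łukasiewicz ¬ gives 1 − 0.15 = 0.85
(p1 -> p2): min(1, 1 − 0.15 + 0.58) = 1
~p3: Łukasiewicz ¬ gives 1 − 0.11 = 0.89
(~p3 -> p4): min(1, 1 − 0.89 + 0.77) = 0.88
~(~p3 -> p4): Łukasiewicz ¬ gives 1 − 0.88 = 0.12
((p1 -> p2) -> ~(~p3 -> p4)): min(1, 1 − 1 + 0.12) = 0.12
~((p1 -> p2) -> ~(~p3 -> p4)): Łukasiewicz ¬ gives 1 − 0.12 = 0.88
(~p1 \/ ~((p1 -> p2) -> ~(~p3 -> p4))) = max(0.85, 0.88) = 0.88
((((p1 -> p1) \/ p1) -> ~((p3 /\ ~p1) \/ p1)) /\ (~p1 \/ ~((p1 -> p2) -> ~(~p3 -> p4)))) = min(0.85, 0.88) = 0.85

0.85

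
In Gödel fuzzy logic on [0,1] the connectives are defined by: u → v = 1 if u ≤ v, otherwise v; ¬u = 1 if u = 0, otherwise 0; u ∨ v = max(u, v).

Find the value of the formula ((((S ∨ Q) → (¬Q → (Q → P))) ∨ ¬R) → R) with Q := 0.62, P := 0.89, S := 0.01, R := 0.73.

(S ∨ Q) = max(0.01, 0.62) = 0.62
¬Q: Gödel ¬ of 0.62 = 0 (operand ≠ 0)
(Q → P): 0.62 ≤ 0.89, so result = 1
(¬Q → (Q → P)): 0 ≤ 1, so result = 1
((S ∨ Q) → (¬Q → (Q → P))): 0.62 ≤ 1, so result = 1
¬R: Gödel ¬ of 0.73 = 0 (operand ≠ 0)
(((S ∨ Q) → (¬Q → (Q → P))) ∨ ¬R) = max(1, 0) = 1
((((S ∨ Q) → (¬Q → (Q → P))) ∨ ¬R) → R): 1 > 0.73, so result = 0.73

0.73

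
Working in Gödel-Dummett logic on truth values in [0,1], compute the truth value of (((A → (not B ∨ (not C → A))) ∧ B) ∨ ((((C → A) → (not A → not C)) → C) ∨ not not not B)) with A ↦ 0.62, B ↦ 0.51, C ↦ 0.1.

0.51

not B: Gödel ¬ of 0.51 = 0 (operand ≠ 0)
not C: Gödel ¬ of 0.1 = 0 (operand ≠ 0)
(not C → A): 0 ≤ 0.62, so result = 1
(not B ∨ (not C → A)) = max(0, 1) = 1
(A → (not B ∨ (not C → A))): 0.62 ≤ 1, so result = 1
((A → (not B ∨ (not C → A))) ∧ B) = min(1, 0.51) = 0.51
(C → A): 0.1 ≤ 0.62, so result = 1
not A: Gödel ¬ of 0.62 = 0 (operand ≠ 0)
not C: Gödel ¬ of 0.1 = 0 (operand ≠ 0)
(not A → not C): 0 ≤ 0, so result = 1
((C → A) → (not A → not C)): 1 ≤ 1, so result = 1
(((C → A) → (not A → not C)) → C): 1 > 0.1, so result = 0.1
not B: Gödel ¬ of 0.51 = 0 (operand ≠ 0)
not not B: Gödel ¬ of 0 = 1 (operand is 0)
not not not B: Gödel ¬ of 1 = 0 (operand ≠ 0)
((((C → A) → (not A → not C)) → C) ∨ not not not B) = max(0.1, 0) = 0.1
(((A → (not B ∨ (not C → A))) ∧ B) ∨ ((((C → A) → (not A → not C)) → C) ∨ not not not B)) = max(0.51, 0.1) = 0.51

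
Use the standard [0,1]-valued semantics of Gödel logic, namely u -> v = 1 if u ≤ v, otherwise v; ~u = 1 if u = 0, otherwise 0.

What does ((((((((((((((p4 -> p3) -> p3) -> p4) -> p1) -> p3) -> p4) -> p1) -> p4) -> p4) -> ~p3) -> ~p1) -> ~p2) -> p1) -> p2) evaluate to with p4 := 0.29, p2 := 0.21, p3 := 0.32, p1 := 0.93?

(p4 -> p3): 0.29 ≤ 0.32, so result = 1
((p4 -> p3) -> p3): 1 > 0.32, so result = 0.32
(((p4 -> p3) -> p3) -> p4): 0.32 > 0.29, so result = 0.29
((((p4 -> p3) -> p3) -> p4) -> p1): 0.29 ≤ 0.93, so result = 1
(((((p4 -> p3) -> p3) -> p4) -> p1) -> p3): 1 > 0.32, so result = 0.32
((((((p4 -> p3) -> p3) -> p4) -> p1) -> p3) -> p4): 0.32 > 0.29, so result = 0.29
(((((((p4 -> p3) -> p3) -> p4) -> p1) -> p3) -> p4) -> p1): 0.29 ≤ 0.93, so result = 1
((((((((p4 -> p3) -> p3) -> p4) -> p1) -> p3) -> p4) -> p1) -> p4): 1 > 0.29, so result = 0.29
(((((((((p4 -> p3) -> p3) -> p4) -> p1) -> p3) -> p4) -> p1) -> p4) -> p4): 0.29 ≤ 0.29, so result = 1
~p3: Gödel ¬ of 0.32 = 0 (operand ≠ 0)
((((((((((p4 -> p3) -> p3) -> p4) -> p1) -> p3) -> p4) -> p1) -> p4) -> p4) -> ~p3): 1 > 0, so result = 0
~p1: Gödel ¬ of 0.93 = 0 (operand ≠ 0)
(((((((((((p4 -> p3) -> p3) -> p4) -> p1) -> p3) -> p4) -> p1) -> p4) -> p4) -> ~p3) -> ~p1): 0 ≤ 0, so result = 1
~p2: Gödel ¬ of 0.21 = 0 (operand ≠ 0)
((((((((((((p4 -> p3) -> p3) -> p4) -> p1) -> p3) -> p4) -> p1) -> p4) -> p4) -> ~p3) -> ~p1) -> ~p2): 1 > 0, so result = 0
(((((((((((((p4 -> p3) -> p3) -> p4) -> p1) -> p3) -> p4) -> p1) -> p4) -> p4) -> ~p3) -> ~p1) -> ~p2) -> p1): 0 ≤ 0.93, so result = 1
((((((((((((((p4 -> p3) -> p3) -> p4) -> p1) -> p3) -> p4) -> p1) -> p4) -> p4) -> ~p3) -> ~p1) -> ~p2) -> p1) -> p2): 1 > 0.21, so result = 0.21

0.21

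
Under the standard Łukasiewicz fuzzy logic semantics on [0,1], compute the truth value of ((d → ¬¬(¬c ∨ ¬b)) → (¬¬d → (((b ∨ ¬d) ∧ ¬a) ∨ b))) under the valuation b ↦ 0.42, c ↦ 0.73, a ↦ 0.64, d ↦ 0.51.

¬c: Łukasiewicz ¬ gives 1 − 0.73 = 0.27
¬b: Łukasiewicz ¬ gives 1 − 0.42 = 0.58
(¬c ∨ ¬b) = max(0.27, 0.58) = 0.58
¬(¬c ∨ ¬b): Łukasiewicz ¬ gives 1 − 0.58 = 0.42
¬¬(¬c ∨ ¬b): Łukasiewicz ¬ gives 1 − 0.42 = 0.58
(d → ¬¬(¬c ∨ ¬b)): min(1, 1 − 0.51 + 0.58) = 1
¬d: Łukasiewicz ¬ gives 1 − 0.51 = 0.49
¬¬d: Łukasiewicz ¬ gives 1 − 0.49 = 0.51
¬d: Łukasiewicz ¬ gives 1 − 0.51 = 0.49
(b ∨ ¬d) = max(0.42, 0.49) = 0.49
¬a: Łukasiewicz ¬ gives 1 − 0.64 = 0.36
((b ∨ ¬d) ∧ ¬a) = min(0.49, 0.36) = 0.36
(((b ∨ ¬d) ∧ ¬a) ∨ b) = max(0.36, 0.42) = 0.42
(¬¬d → (((b ∨ ¬d) ∧ ¬a) ∨ b)): min(1, 1 − 0.51 + 0.42) = 0.91
((d → ¬¬(¬c ∨ ¬b)) → (¬¬d → (((b ∨ ¬d) ∧ ¬a) ∨ b))): min(1, 1 − 1 + 0.91) = 0.91

0.91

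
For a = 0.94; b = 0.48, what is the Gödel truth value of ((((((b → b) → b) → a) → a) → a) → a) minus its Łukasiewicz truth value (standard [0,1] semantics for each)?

Gödel evaluation:
  (b → b): 0.48 ≤ 0.48, so result = 1
  ((b → b) → b): 1 > 0.48, so result = 0.48
  (((b → b) → b) → a): 0.48 ≤ 0.94, so result = 1
  ((((b → b) → b) → a) → a): 1 > 0.94, so result = 0.94
  (((((b → b) → b) → a) → a) → a): 0.94 ≤ 0.94, so result = 1
  ((((((b → b) → b) → a) → a) → a) → a): 1 > 0.94, so result = 0.94
  Gödel value = 0.94
Łukasiewicz evaluation:
  (b → b): min(1, 1 − 0.48 + 0.48) = 1
  ((b → b) → b): min(1, 1 − 1 + 0.48) = 0.48
  (((b → b) → b) → a): min(1, 1 − 0.48 + 0.94) = 1
  ((((b → b) → b) → a) → a): min(1, 1 − 1 + 0.94) = 0.94
  (((((b → b) → b) → a) → a) → a): min(1, 1 − 0.94 + 0.94) = 1
  ((((((b → b) → b) → a) → a) → a) → a): min(1, 1 − 1 + 0.94) = 0.94
  Łukasiewicz value = 0.94
Difference: 0.94 − 0.94 = 0.00

0.00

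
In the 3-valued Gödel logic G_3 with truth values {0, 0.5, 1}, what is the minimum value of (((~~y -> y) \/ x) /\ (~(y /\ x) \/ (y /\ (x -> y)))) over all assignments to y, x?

The minimum is attained at y = 0.5, x = 0:
  ~y: Gödel ¬ of 0.5 = 0 (operand ≠ 0)
  ~~y: Gödel ¬ of 0 = 1 (operand is 0)
  (~~y -> y): 1 > 0.5, so result = 0.5
  ((~~y -> y) \/ x) = max(0.5, 0) = 0.5
  (y /\ x) = min(0.5, 0) = 0
  ~(y /\ x): Gödel ¬ of 0 = 1 (operand is 0)
  (x -> y): 0 ≤ 0.5, so result = 1
  (y /\ (x -> y)) = min(0.5, 1) = 0.5
  (~(y /\ x) \/ (y /\ (x -> y))) = max(1, 0.5) = 1
  (((~~y -> y) \/ x) /\ (~(y /\ x) \/ (y /\ (x -> y)))) = min(0.5, 1) = 0.5
Checking all 9 assignments confirms none give a value below 0.50.

0.50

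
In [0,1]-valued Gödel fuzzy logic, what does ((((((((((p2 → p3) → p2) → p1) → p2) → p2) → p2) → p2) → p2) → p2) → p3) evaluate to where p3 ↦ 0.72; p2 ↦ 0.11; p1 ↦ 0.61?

0.72

(p2 → p3): 0.11 ≤ 0.72, so result = 1
((p2 → p3) → p2): 1 > 0.11, so result = 0.11
(((p2 → p3) → p2) → p1): 0.11 ≤ 0.61, so result = 1
((((p2 → p3) → p2) → p1) → p2): 1 > 0.11, so result = 0.11
(((((p2 → p3) → p2) → p1) → p2) → p2): 0.11 ≤ 0.11, so result = 1
((((((p2 → p3) → p2) → p1) → p2) → p2) → p2): 1 > 0.11, so result = 0.11
(((((((p2 → p3) → p2) → p1) → p2) → p2) → p2) → p2): 0.11 ≤ 0.11, so result = 1
((((((((p2 → p3) → p2) → p1) → p2) → p2) → p2) → p2) → p2): 1 > 0.11, so result = 0.11
(((((((((p2 → p3) → p2) → p1) → p2) → p2) → p2) → p2) → p2) → p2): 0.11 ≤ 0.11, so result = 1
((((((((((p2 → p3) → p2) → p1) → p2) → p2) → p2) → p2) → p2) → p2) → p3): 1 > 0.72, so result = 0.72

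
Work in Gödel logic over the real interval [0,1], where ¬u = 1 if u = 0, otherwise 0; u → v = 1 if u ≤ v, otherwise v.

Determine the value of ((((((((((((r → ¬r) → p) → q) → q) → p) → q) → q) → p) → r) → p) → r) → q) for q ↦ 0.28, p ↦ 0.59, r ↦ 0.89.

0.28

¬r: Gödel ¬ of 0.89 = 0 (operand ≠ 0)
(r → ¬r): 0.89 > 0, so result = 0
((r → ¬r) → p): 0 ≤ 0.59, so result = 1
(((r → ¬r) → p) → q): 1 > 0.28, so result = 0.28
((((r → ¬r) → p) → q) → q): 0.28 ≤ 0.28, so result = 1
(((((r → ¬r) → p) → q) → q) → p): 1 > 0.59, so result = 0.59
((((((r → ¬r) → p) → q) → q) → p) → q): 0.59 > 0.28, so result = 0.28
(((((((r → ¬r) → p) → q) → q) → p) → q) → q): 0.28 ≤ 0.28, so result = 1
((((((((r → ¬r) → p) → q) → q) → p) → q) → q) → p): 1 > 0.59, so result = 0.59
(((((((((r → ¬r) → p) → q) → q) → p) → q) → q) → p) → r): 0.59 ≤ 0.89, so result = 1
((((((((((r → ¬r) → p) → q) → q) → p) → q) → q) → p) → r) → p): 1 > 0.59, so result = 0.59
(((((((((((r → ¬r) → p) → q) → q) → p) → q) → q) → p) → r) → p) → r): 0.59 ≤ 0.89, so result = 1
((((((((((((r → ¬r) → p) → q) → q) → p) → q) → q) → p) → r) → p) → r) → q): 1 > 0.28, so result = 0.28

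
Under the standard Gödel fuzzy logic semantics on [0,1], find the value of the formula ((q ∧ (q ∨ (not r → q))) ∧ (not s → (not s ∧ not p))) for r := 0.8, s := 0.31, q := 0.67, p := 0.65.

not r: Gödel ¬ of 0.8 = 0 (operand ≠ 0)
(not r → q): 0 ≤ 0.67, so result = 1
(q ∨ (not r → q)) = max(0.67, 1) = 1
(q ∧ (q ∨ (not r → q))) = min(0.67, 1) = 0.67
not s: Gödel ¬ of 0.31 = 0 (operand ≠ 0)
not s: Gödel ¬ of 0.31 = 0 (operand ≠ 0)
not p: Gödel ¬ of 0.65 = 0 (operand ≠ 0)
(not s ∧ not p) = min(0, 0) = 0
(not s → (not s ∧ not p)): 0 ≤ 0, so result = 1
((q ∧ (q ∨ (not r → q))) ∧ (not s → (not s ∧ not p))) = min(0.67, 1) = 0.67

0.67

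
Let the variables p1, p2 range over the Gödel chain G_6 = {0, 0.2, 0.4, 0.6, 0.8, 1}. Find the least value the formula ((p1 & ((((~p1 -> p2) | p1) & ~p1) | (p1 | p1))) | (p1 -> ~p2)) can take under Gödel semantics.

The minimum is attained at p1 = 0.2, p2 = 0.2:
  ~p1: Gödel ¬ of 0.2 = 0 (operand ≠ 0)
  (~p1 -> p2): 0 ≤ 0.2, so result = 1
  ((~p1 -> p2) | p1) = max(1, 0.2) = 1
  ~p1: Gödel ¬ of 0.2 = 0 (operand ≠ 0)
  (((~p1 -> p2) | p1) & ~p1) = min(1, 0) = 0
  (p1 | p1) = max(0.2, 0.2) = 0.2
  ((((~p1 -> p2) | p1) & ~p1) | (p1 | p1)) = max(0, 0.2) = 0.2
  (p1 & ((((~p1 -> p2) | p1) & ~p1) | (p1 | p1))) = min(0.2, 0.2) = 0.2
  ~p2: Gödel ¬ of 0.2 = 0 (operand ≠ 0)
  (p1 -> ~p2): 0.2 > 0, so result = 0
  ((p1 & ((((~p1 -> p2) | p1) & ~p1) | (p1 | p1))) | (p1 -> ~p2)) = max(0.2, 0) = 0.2
Checking all 36 assignments confirms none give a value below 0.20.

0.20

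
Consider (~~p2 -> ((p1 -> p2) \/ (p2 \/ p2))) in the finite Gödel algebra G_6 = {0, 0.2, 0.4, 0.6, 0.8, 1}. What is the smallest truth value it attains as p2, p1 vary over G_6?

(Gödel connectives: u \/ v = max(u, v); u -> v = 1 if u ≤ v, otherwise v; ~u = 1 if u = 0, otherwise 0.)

The minimum is attained at p2 = 0.2, p1 = 0.4:
  ~p2: Gödel ¬ of 0.2 = 0 (operand ≠ 0)
  ~~p2: Gödel ¬ of 0 = 1 (operand is 0)
  (p1 -> p2): 0.4 > 0.2, so result = 0.2
  (p2 \/ p2) = max(0.2, 0.2) = 0.2
  ((p1 -> p2) \/ (p2 \/ p2)) = max(0.2, 0.2) = 0.2
  (~~p2 -> ((p1 -> p2) \/ (p2 \/ p2))): 1 > 0.2, so result = 0.2
Checking all 36 assignments confirms none give a value below 0.20.

0.20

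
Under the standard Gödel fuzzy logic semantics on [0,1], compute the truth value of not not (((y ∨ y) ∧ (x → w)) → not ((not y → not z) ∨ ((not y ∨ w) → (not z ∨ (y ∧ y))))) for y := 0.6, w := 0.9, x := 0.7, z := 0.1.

(y ∨ y) = max(0.6, 0.6) = 0.6
(x → w): 0.7 ≤ 0.9, so result = 1
((y ∨ y) ∧ (x → w)) = min(0.6, 1) = 0.6
not y: Gödel ¬ of 0.6 = 0 (operand ≠ 0)
not z: Gödel ¬ of 0.1 = 0 (operand ≠ 0)
(not y → not z): 0 ≤ 0, so result = 1
not y: Gödel ¬ of 0.6 = 0 (operand ≠ 0)
(not y ∨ w) = max(0, 0.9) = 0.9
not z: Gödel ¬ of 0.1 = 0 (operand ≠ 0)
(y ∧ y) = min(0.6, 0.6) = 0.6
(not z ∨ (y ∧ y)) = max(0, 0.6) = 0.6
((not y ∨ w) → (not z ∨ (y ∧ y))): 0.9 > 0.6, so result = 0.6
((not y → not z) ∨ ((not y ∨ w) → (not z ∨ (y ∧ y)))) = max(1, 0.6) = 1
not ((not y → not z) ∨ ((not y ∨ w) → (not z ∨ (y ∧ y)))): Gödel ¬ of 1 = 0 (operand ≠ 0)
(((y ∨ y) ∧ (x → w)) → not ((not y → not z) ∨ ((not y ∨ w) → (not z ∨ (y ∧ y))))): 0.6 > 0, so result = 0
not (((y ∨ y) ∧ (x → w)) → not ((not y → not z) ∨ ((not y ∨ w) → (not z ∨ (y ∧ y))))): Gödel ¬ of 0 = 1 (operand is 0)
not not (((y ∨ y) ∧ (x → w)) → not ((not y → not z) ∨ ((not y ∨ w) → (not z ∨ (y ∧ y))))): Gödel ¬ of 1 = 0 (operand ≠ 0)

0.00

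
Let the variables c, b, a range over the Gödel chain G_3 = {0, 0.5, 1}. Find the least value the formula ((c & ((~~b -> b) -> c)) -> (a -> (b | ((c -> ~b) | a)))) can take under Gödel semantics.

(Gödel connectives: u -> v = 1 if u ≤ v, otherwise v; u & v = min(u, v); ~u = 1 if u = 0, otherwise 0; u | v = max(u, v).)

1.00

Every assignment gives 1. For instance at c = 0, b = 0, a = 0:
  ~b: Gödel ¬ of 0 = 1 (operand is 0)
  ~~b: Gödel ¬ of 1 = 0 (operand ≠ 0)
  (~~b -> b): 0 ≤ 0, so result = 1
  ((~~b -> b) -> c): 1 > 0, so result = 0
  (c & ((~~b -> b) -> c)) = min(0, 0) = 0
  ~b: Gödel ¬ of 0 = 1 (operand is 0)
  (c -> ~b): 0 ≤ 1, so result = 1
  ((c -> ~b) | a) = max(1, 0) = 1
  (b | ((c -> ~b) | a)) = max(0, 1) = 1
  (a -> (b | ((c -> ~b) | a))): 0 ≤ 1, so result = 1
  ((c & ((~~b -> b) -> c)) -> (a -> (b | ((c -> ~b) | a)))): 0 ≤ 1, so result = 1
All 27 assignments give value 1 — the formula is a G_3-tautology.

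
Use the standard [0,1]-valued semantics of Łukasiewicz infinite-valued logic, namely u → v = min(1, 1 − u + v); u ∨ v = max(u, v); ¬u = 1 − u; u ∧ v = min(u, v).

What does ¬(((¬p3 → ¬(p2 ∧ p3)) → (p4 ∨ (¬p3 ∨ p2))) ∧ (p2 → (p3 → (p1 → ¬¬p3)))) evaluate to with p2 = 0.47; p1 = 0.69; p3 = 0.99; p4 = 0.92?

¬p3: Łukasiewicz ¬ gives 1 − 0.99 = 0.01
(p2 ∧ p3) = min(0.47, 0.99) = 0.47
¬(p2 ∧ p3): Łukasiewicz ¬ gives 1 − 0.47 = 0.53
(¬p3 → ¬(p2 ∧ p3)): min(1, 1 − 0.01 + 0.53) = 1
¬p3: Łukasiewicz ¬ gives 1 − 0.99 = 0.01
(¬p3 ∨ p2) = max(0.01, 0.47) = 0.47
(p4 ∨ (¬p3 ∨ p2)) = max(0.92, 0.47) = 0.92
((¬p3 → ¬(p2 ∧ p3)) → (p4 ∨ (¬p3 ∨ p2))): min(1, 1 − 1 + 0.92) = 0.92
¬p3: Łukasiewicz ¬ gives 1 − 0.99 = 0.01
¬¬p3: Łukasiewicz ¬ gives 1 − 0.01 = 0.99
(p1 → ¬¬p3): min(1, 1 − 0.69 + 0.99) = 1
(p3 → (p1 → ¬¬p3)): min(1, 1 − 0.99 + 1) = 1
(p2 → (p3 → (p1 → ¬¬p3))): min(1, 1 − 0.47 + 1) = 1
(((¬p3 → ¬(p2 ∧ p3)) → (p4 ∨ (¬p3 ∨ p2))) ∧ (p2 → (p3 → (p1 → ¬¬p3)))) = min(0.92, 1) = 0.92
¬(((¬p3 → ¬(p2 ∧ p3)) → (p4 ∨ (¬p3 ∨ p2))) ∧ (p2 → (p3 → (p1 → ¬¬p3)))): Łukasiewicz ¬ gives 1 − 0.92 = 0.08

0.08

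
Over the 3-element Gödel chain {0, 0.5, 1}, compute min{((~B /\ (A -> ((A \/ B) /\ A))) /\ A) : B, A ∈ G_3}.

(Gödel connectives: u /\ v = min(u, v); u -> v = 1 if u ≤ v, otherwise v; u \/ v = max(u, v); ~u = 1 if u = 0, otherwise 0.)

0.00

The minimum is attained at B = 0, A = 0:
  ~B: Gödel ¬ of 0 = 1 (operand is 0)
  (A \/ B) = max(0, 0) = 0
  ((A \/ B) /\ A) = min(0, 0) = 0
  (A -> ((A \/ B) /\ A)): 0 ≤ 0, so result = 1
  (~B /\ (A -> ((A \/ B) /\ A))) = min(1, 1) = 1
  ((~B /\ (A -> ((A \/ B) /\ A))) /\ A) = min(1, 0) = 0
Checking all 9 assignments confirms none give a value below 0.00.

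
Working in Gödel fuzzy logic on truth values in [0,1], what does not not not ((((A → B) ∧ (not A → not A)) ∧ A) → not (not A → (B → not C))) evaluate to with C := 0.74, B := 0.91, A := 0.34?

(A → B): 0.34 ≤ 0.91, so result = 1
not A: Gödel ¬ of 0.34 = 0 (operand ≠ 0)
not A: Gödel ¬ of 0.34 = 0 (operand ≠ 0)
(not A → not A): 0 ≤ 0, so result = 1
((A → B) ∧ (not A → not A)) = min(1, 1) = 1
(((A → B) ∧ (not A → not A)) ∧ A) = min(1, 0.34) = 0.34
not A: Gödel ¬ of 0.34 = 0 (operand ≠ 0)
not C: Gödel ¬ of 0.74 = 0 (operand ≠ 0)
(B → not C): 0.91 > 0, so result = 0
(not A → (B → not C)): 0 ≤ 0, so result = 1
not (not A → (B → not C)): Gödel ¬ of 1 = 0 (operand ≠ 0)
((((A → B) ∧ (not A → not A)) ∧ A) → not (not A → (B → not C))): 0.34 > 0, so result = 0
not ((((A → B) ∧ (not A → not A)) ∧ A) → not (not A → (B → not C))): Gödel ¬ of 0 = 1 (operand is 0)
not not ((((A → B) ∧ (not A → not A)) ∧ A) → not (not A → (B → not C))): Gödel ¬ of 1 = 0 (operand ≠ 0)
not not not ((((A → B) ∧ (not A → not A)) ∧ A) → not (not A → (B → not C))): Gödel ¬ of 0 = 1 (operand is 0)

1.00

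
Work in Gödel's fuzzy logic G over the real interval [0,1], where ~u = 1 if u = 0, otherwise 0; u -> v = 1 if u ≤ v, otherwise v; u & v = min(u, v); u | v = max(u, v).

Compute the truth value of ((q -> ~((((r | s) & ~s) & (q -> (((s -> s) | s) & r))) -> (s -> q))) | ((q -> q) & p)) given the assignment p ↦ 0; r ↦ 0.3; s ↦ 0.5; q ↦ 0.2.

(r | s) = max(0.3, 0.5) = 0.5
~s: Gödel ¬ of 0.5 = 0 (operand ≠ 0)
((r | s) & ~s) = min(0.5, 0) = 0
(s -> s): 0.5 ≤ 0.5, so result = 1
((s -> s) | s) = max(1, 0.5) = 1
(((s -> s) | s) & r) = min(1, 0.3) = 0.3
(q -> (((s -> s) | s) & r)): 0.2 ≤ 0.3, so result = 1
(((r | s) & ~s) & (q -> (((s -> s) | s) & r))) = min(0, 1) = 0
(s -> q): 0.5 > 0.2, so result = 0.2
((((r | s) & ~s) & (q -> (((s -> s) | s) & r))) -> (s -> q)): 0 ≤ 0.2, so result = 1
~((((r | s) & ~s) & (q -> (((s -> s) | s) & r))) -> (s -> q)): Gödel ¬ of 1 = 0 (operand ≠ 0)
(q -> ~((((r | s) & ~s) & (q -> (((s -> s) | s) & r))) -> (s -> q))): 0.2 > 0, so result = 0
(q -> q): 0.2 ≤ 0.2, so result = 1
((q -> q) & p) = min(1, 0) = 0
((q -> ~((((r | s) & ~s) & (q -> (((s -> s) | s) & r))) -> (s -> q))) | ((q -> q) & p)) = max(0, 0) = 0

0.00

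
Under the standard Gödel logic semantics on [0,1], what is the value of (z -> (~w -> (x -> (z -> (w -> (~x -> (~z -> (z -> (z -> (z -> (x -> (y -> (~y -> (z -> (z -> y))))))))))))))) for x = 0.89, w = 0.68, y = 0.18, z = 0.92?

~w: Gödel ¬ of 0.68 = 0 (operand ≠ 0)
~x: Gödel ¬ of 0.89 = 0 (operand ≠ 0)
~z: Gödel ¬ of 0.92 = 0 (operand ≠ 0)
~y: Gödel ¬ of 0.18 = 0 (operand ≠ 0)
(z -> y): 0.92 > 0.18, so result = 0.18
(z -> (z -> y)): 0.92 > 0.18, so result = 0.18
(~y -> (z -> (z -> y))): 0 ≤ 0.18, so result = 1
(y -> (~y -> (z -> (z -> y)))): 0.18 ≤ 1, so result = 1
(x -> (y -> (~y -> (z -> (z -> y))))): 0.89 ≤ 1, so result = 1
(z -> (x -> (y -> (~y -> (z -> (z -> y)))))): 0.92 ≤ 1, so result = 1
(z -> (z -> (x -> (y -> (~y -> (z -> (z -> y))))))): 0.92 ≤ 1, so result = 1
(z -> (z -> (z -> (x -> (y -> (~y -> (z -> (z -> y)))))))): 0.92 ≤ 1, so result = 1
(~z -> (z -> (z -> (z -> (x -> (y -> (~y -> (z -> (z -> y))))))))): 0 ≤ 1, so result = 1
(~x -> (~z -> (z -> (z -> (z -> (x -> (y -> (~y -> (z -> (z -> y)))))))))): 0 ≤ 1, so result = 1
(w -> (~x -> (~z -> (z -> (z -> (z -> (x -> (y -> (~y -> (z -> (z -> y))))))))))): 0.68 ≤ 1, so result = 1
(z -> (w -> (~x -> (~z -> (z -> (z -> (z -> (x -> (y -> (~y -> (z -> (z -> y)))))))))))): 0.92 ≤ 1, so result = 1
(x -> (z -> (w -> (~x -> (~z -> (z -> (z -> (z -> (x -> (y -> (~y -> (z -> (z -> y))))))))))))): 0.89 ≤ 1, so result = 1
(~w -> (x -> (z -> (w -> (~x -> (~z -> (z -> (z -> (z -> (x -> (y -> (~y -> (z -> (z -> y)))))))))))))): 0 ≤ 1, so result = 1
(z -> (~w -> (x -> (z -> (w -> (~x -> (~z -> (z -> (z -> (z -> (x -> (y -> (~y -> (z -> (z -> y))))))))))))))): 0.92 ≤ 1, so result = 1

1.00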